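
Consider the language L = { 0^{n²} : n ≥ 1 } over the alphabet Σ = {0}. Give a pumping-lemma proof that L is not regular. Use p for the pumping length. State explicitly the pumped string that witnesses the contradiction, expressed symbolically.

0^{p²+k}

Assume L is regular. Let p be the pumping length given by the pumping lemma.
Take w = 0^{p²} ∈ L with |w| = p² ≥ p.
Write w = xyz as guaranteed by the lemma, with |xy| ≤ p and y is nonempty.
Then y = 0^k for some k with 1 ≤ k ≤ p.
Pump with i = 2: xy^2z = 0^{p²+k}. Since 1 ≤ k ≤ p, p² < p²+k ≤ p²+p < (p+1)², so p²+k lies strictly between consecutive squares and is not a perfect square. So xy^2z ∉ L.
This contradicts the pumping lemma, so L is not regular.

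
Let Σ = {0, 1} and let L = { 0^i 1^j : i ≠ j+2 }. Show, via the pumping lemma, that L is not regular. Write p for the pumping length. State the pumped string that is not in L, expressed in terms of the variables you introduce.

Assume L is regular; let p be its pumping constant.
Choose w = 0^p 1^{p+p!-2}. Since p ≠ (p+p!-2)+2 = p+p!, w ∈ L; and |w| ≥ p.
The pumping lemma gives a decomposition w = xyz where |xy| ≤ p and |y| ≥ 1.
Since the first p symbols of w are all 0's and |xy| ≤ p, y lies entirely in the leading 0-block: y = 0^k for some k with 1 ≤ k ≤ p.
Since 1 ≤ k ≤ p, k divides p!; set t = 1 + p!/k. Then xy^t z has p + (p!/k)·k = p + p! copies of 0. Now the 0-count is p+p! and (1-count)+2 = (p+p!-2)+2 = p+p!, so i ≠ j+2 fails. So xy^t z = 0^{p+p!} 1^{p+p!-2} ∉ L.
This is a contradiction; hence L is not regular.

0^{p+p!} 1^{p+p!-2}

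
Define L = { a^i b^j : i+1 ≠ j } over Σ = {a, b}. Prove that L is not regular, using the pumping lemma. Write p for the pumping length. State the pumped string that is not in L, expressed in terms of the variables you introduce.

Suppose for contradiction that L is regular, and let p be the pumping length.
Choose w = a^p b^{p+p!+1}. Since p ≠ (p+p!+1)-1 = p+p!, w ∈ L; and |w| ≥ p.
By the pumping lemma, w = xyz with |xy| ≤ p and |y| ≥ 1.
The first p characters of w are a's, so xy (and hence y) consists only of a's. Write y = a^k, 1 ≤ k ≤ p.
Since 1 ≤ k ≤ p, k divides p!; set t = 1 + p!/k. Then xy^t z has p + (p!/k)·k = p + p! copies of a. Now the a-count is p+p! and (b-count)-1 = (p+p!+1)-1 = p+p!, so i+1 ≠ j fails. So xy^t z = a^{p+p!} b^{p+p!+1} ∉ L.
This is a contradiction; hence L is not regular.

a^{p+p!} b^{p+p!+1}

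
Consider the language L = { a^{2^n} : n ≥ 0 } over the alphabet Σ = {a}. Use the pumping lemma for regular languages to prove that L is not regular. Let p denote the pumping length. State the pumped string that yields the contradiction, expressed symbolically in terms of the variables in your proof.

a^{2^p+k}

Suppose for contradiction that L is regular, and let p be the pumping length.
Take w = a^{2^p} ∈ L with |w| = 2^p ≥ p.
By the pumping lemma, w = xyz with |xy| ≤ p and |y| ≥ 1.
Then y = a^k for some k with 1 ≤ k ≤ p.
Pump with i = 2: xy^2z = a^{2^p+k}. Since 1 ≤ k ≤ p < 2^p, we have 2^p < 2^p+k < 2^{p+1}, so 2^p+k is not a power of 2. So xy^2z ∉ L.
This is a contradiction; hence L is not regular.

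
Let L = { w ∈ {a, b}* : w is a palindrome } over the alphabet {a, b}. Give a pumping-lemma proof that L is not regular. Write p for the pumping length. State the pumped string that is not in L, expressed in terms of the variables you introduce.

a^{p+k} b a^p

Suppose for contradiction that L is regular, and let p be the pumping length.
Take w = a^p b a^p, a palindrome of length 2p+1 ≥ p.
By the pumping lemma, w = xyz with |xy| ≤ p and |y| ≥ 1.
The first p characters of w are a's, so xy (and hence y) consists only of a's. Write y = a^k, 1 ≤ k ≤ p.
Pump with i = 2: xy^2z = a^{p+k} b a^p. Its reverse is a^p b a^{p+k}, which differs from xy^2z since k ≥ 1. So xy^2z is not a palindrome and xy^2z ∉ L.
This is a contradiction; hence L is not regular.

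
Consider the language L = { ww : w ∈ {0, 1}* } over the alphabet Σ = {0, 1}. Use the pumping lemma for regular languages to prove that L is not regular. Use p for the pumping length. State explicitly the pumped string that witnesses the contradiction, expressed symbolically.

0^{p+k} 1^p 0^p 1^p

Assume L is regular. Let p be the pumping length given by the pumping lemma.
Take w = 0^p 1^p 0^p 1^p = uu where u = 0^p1^p; then w ∈ L and |w| = 4p ≥ p.
By the pumping lemma, w = xyz with |xy| ≤ p and |y| ≥ 1.
Since the first p symbols of w are all 0's and |xy| ≤ p, y lies entirely in the leading 0-block: y = 0^k for some k with 1 ≤ k ≤ p.
Pump with i = 2: xy^2z = 0^{p+k} 1^p 0^p 1^p, of length 4p+k. Suppose this equals vv. The string starts with 0 and ends with 1, so v does too; thus the boundary between the two copies of v is a 1→0 transition. There is exactly one such transition, at position 2p+k, so |v| = 2p+k and |vv| = 4p+2k ≠ 4p+k since k ≥ 1. So xy^2z ∉ L.
This contradicts the pumping lemma, so L is not regular.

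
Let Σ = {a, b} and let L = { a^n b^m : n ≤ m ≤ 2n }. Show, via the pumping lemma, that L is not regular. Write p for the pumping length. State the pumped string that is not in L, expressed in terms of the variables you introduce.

a^{p+k} b^p

Assume L is regular; let p be its pumping constant.
Take w = a^p b^p ∈ L (since p ≤ p ≤ 2p), with |w| = 2p ≥ p.
The pumping lemma gives a decomposition w = xyz where |xy| ≤ p and |y| ≥ 1.
The first p characters of w are a's, so xy (and hence y) consists only of a's. Write y = a^k, 1 ≤ k ≤ p.
Pump with i = 2: xy^2z = a^{p+k} b^p. Now n = p+k > p = m, so the condition n ≤ m fails. Thus xy^2z ∉ L.
This is a contradiction; hence L is not regular.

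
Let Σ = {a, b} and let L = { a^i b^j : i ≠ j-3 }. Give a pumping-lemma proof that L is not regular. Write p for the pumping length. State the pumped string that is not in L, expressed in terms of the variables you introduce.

Assume L is regular. Let p be the pumping length given by the pumping lemma.
Choose w = a^p b^{p+p!+3}. Since p ≠ (p+p!+3)-3 = p+p!, w ∈ L; and |w| ≥ p.
Write w = xyz as guaranteed by the lemma, with |xy| ≤ p and |y| > 0.
Because |xy| ≤ p and w begins with p copies of a, we have y = a^k with 1 ≤ k ≤ p.
Since 1 ≤ k ≤ p, k divides p!; set t = 1 + p!/k. Then xy^t z has p + (p!/k)·k = p + p! copies of a. Now the a-count is p+p! and (b-count)-3 = (p+p!+3)-3 = p+p!, so i ≠ j-3 fails. So xy^t z = a^{p+p!} b^{p+p!+3} ∉ L.
This contradicts the pumping lemma, so L is not regular.

a^{p+p!} b^{p+p!+3}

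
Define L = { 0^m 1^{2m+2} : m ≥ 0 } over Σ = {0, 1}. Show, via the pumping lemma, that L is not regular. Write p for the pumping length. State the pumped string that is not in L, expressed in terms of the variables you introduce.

0^{p+k} 1^{2p+2}

Assume L is regular. Let p be the pumping length given by the pumping lemma.
Choose w = 0^p 1^{2p+2}, which is in L with |w| = 3p+2 ≥ p.
The pumping lemma gives a decomposition w = xyz where |xy| ≤ p and |y| > 0.
Because |xy| ≤ p and w begins with p copies of 0, we have y = 0^k with 1 ≤ k ≤ p.
Pump with i = 2: xy^2z = 0^{p+k} 1^{2p+2}. For this to lie in L we would need 2p+2 = 2(p+k)+2, which forces k = 0. But k ≥ 1, so xy^2z ∉ L.
This is a contradiction; hence L is not regular.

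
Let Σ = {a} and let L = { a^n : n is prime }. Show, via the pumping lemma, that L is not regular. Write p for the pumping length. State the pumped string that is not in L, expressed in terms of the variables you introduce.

a^{q(1+k)}

Toward a contradiction, assume L is regular with pumping length p.
Let q be a prime with q ≥ p+2 (infinitely many primes exist), and take w = a^q ∈ L with |w| = q ≥ p.
By the pumping lemma, w = xyz with |xy| ≤ p and y is nonempty.
Then y = a^k for some k with 1 ≤ k ≤ p.
Since 1 ≤ k ≤ p, |xz| = q-k. Pump with i = q+1: |xy^{q+1}z| = (q-k)+(q+1)k = q+qk = q(1+k), which is composite (both factors ≥ 2). So xy^{q+1}z = a^{q(1+k)} ∉ L.
Contradiction. Therefore L is not regular.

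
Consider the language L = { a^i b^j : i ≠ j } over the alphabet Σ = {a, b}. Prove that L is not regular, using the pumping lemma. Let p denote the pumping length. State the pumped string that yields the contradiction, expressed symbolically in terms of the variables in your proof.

Assume L is regular. Let p be the pumping length given by the pumping lemma.
Choose w = a^p b^{p+p!}. Since p ≠ p+p!, w ∈ L; and |w| ≥ p.
The pumping lemma gives a decomposition w = xyz where |xy| ≤ p and |y| > 0.
Because |xy| ≤ p and w begins with p copies of a, we have y = a^k with 1 ≤ k ≤ p.
Since 1 ≤ k ≤ p, k divides p!; set t = 1 + p!/k. Then xy^t z has p + (p!/k)·k = p + p! copies of a. Now the a-count equals the b-count, so i ≠ j fails. So xy^t z = a^{p+p!} b^{p+p!} ∉ L.
This is a contradiction; hence L is not regular.

a^{p+p!} b^{p+p!}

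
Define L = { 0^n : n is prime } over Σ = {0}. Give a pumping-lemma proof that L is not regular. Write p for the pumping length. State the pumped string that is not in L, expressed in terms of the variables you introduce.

0^{q(1+k)}

Suppose for contradiction that L is regular, and let p be the pumping length.
Let q be a prime with q ≥ p+2 (infinitely many primes exist), and take w = 0^q ∈ L with |w| = q ≥ p.
The pumping lemma gives a decomposition w = xyz where |xy| ≤ p and |y| ≥ 1.
Then y = 0^k for some k with 1 ≤ k ≤ p.
Since 1 ≤ k ≤ p, |xz| = q-k. Pump with i = q+1: |xy^{q+1}z| = (q-k)+(q+1)k = q+qk = q(1+k), which is composite (both factors ≥ 2). So xy^{q+1}z = 0^{q(1+k)} ∉ L.
This contradicts the pumping lemma, so L is not regular.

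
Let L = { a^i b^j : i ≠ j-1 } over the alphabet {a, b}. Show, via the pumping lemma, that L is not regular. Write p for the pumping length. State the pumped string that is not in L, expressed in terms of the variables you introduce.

Assume L is regular. Let p be the pumping length given by the pumping lemma.
Choose w = a^p b^{p+p!+1}. Since p ≠ (p+p!+1)-1 = p+p!, w ∈ L; and |w| ≥ p.
The pumping lemma gives a decomposition w = xyz where |xy| ≤ p and y is nonempty.
The first p characters of w are a's, so xy (and hence y) consists only of a's. Write y = a^k, 1 ≤ k ≤ p.
Since 1 ≤ k ≤ p, k divides p!; set t = 1 + p!/k. Then xy^t z has p + (p!/k)·k = p + p! copies of a. Now the a-count is p+p! and (b-count)-1 = (p+p!+1)-1 = p+p!, so i ≠ j-1 fails. So xy^t z = a^{p+p!} b^{p+p!+1} ∉ L.
Contradiction. Therefore L is not regular.

a^{p+p!} b^{p+p!+1}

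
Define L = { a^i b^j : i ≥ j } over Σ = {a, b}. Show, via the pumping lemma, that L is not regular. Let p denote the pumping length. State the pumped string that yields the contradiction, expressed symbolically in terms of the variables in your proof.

a^{p-k} b^p

Toward a contradiction, assume L is regular with pumping length p.
Choose w = a^p b^p ∈ L, with |w| = 2p ≥ p.
By the pumping lemma, w = xyz with |xy| ≤ p and |y| > 0.
Because |xy| ≤ p and w begins with p copies of a, we have y = a^k with 1 ≤ k ≤ p.
Consider xy^0z = xz = a^{p-k} b^p. Since k ≥ 1, the a-count p-k is less than p, so i ≥ j fails; thus xz ∉ L.
This contradicts the pumping lemma, so L is not regular.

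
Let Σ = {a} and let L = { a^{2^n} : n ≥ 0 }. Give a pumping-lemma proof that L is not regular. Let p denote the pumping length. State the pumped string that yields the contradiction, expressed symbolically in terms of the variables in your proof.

Toward a contradiction, assume L is regular with pumping length p.
Take w = a^{2^p} ∈ L with |w| = 2^p ≥ p.
By the pumping lemma, w = xyz with |xy| ≤ p and |y| > 0.
Then y = a^k for some k with 1 ≤ k ≤ p.
Pump with i = 2: xy^2z = a^{2^p+k}. Since 1 ≤ k ≤ p < 2^p, we have 2^p < 2^p+k < 2^{p+1}, so 2^p+k is not a power of 2. So xy^2z ∉ L.
This is a contradiction; hence L is not regular.

a^{2^p+k}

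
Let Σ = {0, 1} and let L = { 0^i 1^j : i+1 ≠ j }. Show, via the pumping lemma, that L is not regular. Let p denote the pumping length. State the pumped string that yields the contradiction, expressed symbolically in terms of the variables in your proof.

Suppose for contradiction that L is regular, and let p be the pumping length.
Choose w = 0^p 1^{p+p!+1}. Since p ≠ (p+p!+1)-1 = p+p!, w ∈ L; and |w| ≥ p.
Write w = xyz as guaranteed by the lemma, with |xy| ≤ p and |y| > 0.
Since the first p symbols of w are all 0's and |xy| ≤ p, y lies entirely in the leading 0-block: y = 0^k for some k with 1 ≤ k ≤ p.
Since 1 ≤ k ≤ p, k divides p!; set t = 1 + p!/k. Then xy^t z has p + (p!/k)·k = p + p! copies of 0. Now the 0-count is p+p! and (1-count)-1 = (p+p!+1)-1 = p+p!, so i+1 ≠ j fails. So xy^t z = 0^{p+p!} 1^{p+p!+1} ∉ L.
This is a contradiction; hence L is not regular.

0^{p+p!} 1^{p+p!+1}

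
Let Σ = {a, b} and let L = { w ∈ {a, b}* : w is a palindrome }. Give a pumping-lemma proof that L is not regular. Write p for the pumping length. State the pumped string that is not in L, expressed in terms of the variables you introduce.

Assume L is regular; let p be its pumping constant.
Take w = a^p b a^p, a palindrome of length 2p+1 ≥ p.
The pumping lemma gives a decomposition w = xyz where |xy| ≤ p and y is nonempty.
The first p characters of w are a's, so xy (and hence y) consists only of a's. Write y = a^k, 1 ≤ k ≤ p.
Pump with i = 2: xy^2z = a^{p+k} b a^p. Its reverse is a^p b a^{p+k}, which differs from xy^2z since k ≥ 1. So xy^2z is not a palindrome and xy^2z ∉ L.
This is a contradiction; hence L is not regular.

a^{p+k} b a^p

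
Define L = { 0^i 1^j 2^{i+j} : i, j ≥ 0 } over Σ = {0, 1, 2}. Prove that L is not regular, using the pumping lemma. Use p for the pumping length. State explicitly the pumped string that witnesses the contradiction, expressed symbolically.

Assume L is regular; let p be its pumping constant.
Take w = 0^p 1^p 2^{2p} ∈ L (with i=j=p, i+j=2p), |w| = 4p ≥ p.
By the pumping lemma, w = xyz with |xy| ≤ p and |y| > 0.
Because |xy| ≤ p and w begins with p copies of 0, we have y = 0^k with 1 ≤ k ≤ p.
Consider xy^2z = 0^{p+k} 1^p 2^{2p}. Now the 0- and 1-counts sum to 2p+k, but the 2-count is 2p ≠ 2p+k. So xy^2z ∉ L.
Contradiction. Therefore L is not regular.

0^{p+k} 1^p 2^{2p}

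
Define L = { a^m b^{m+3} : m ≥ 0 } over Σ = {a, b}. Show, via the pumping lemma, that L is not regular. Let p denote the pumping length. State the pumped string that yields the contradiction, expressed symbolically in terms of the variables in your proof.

Suppose for contradiction that L is regular, and let p be the pumping length.
Take w = a^p b^{p+3}. Then w ∈ L and |w| = 2p+3 ≥ p.
By the pumping lemma, w = xyz with |xy| ≤ p and |y| ≥ 1.
The first p characters of w are a's, so xy (and hence y) consists only of a's. Write y = a^k, 1 ≤ k ≤ p.
Pump with i = 2: xy^2z = a^{p+k} b^{p+3}. For this to lie in L we would need p+3 = (p+k)+3, which forces k = 0. But k ≥ 1, so xy^2z ∉ L.
This contradicts the pumping lemma, so L is not regular.

a^{p+k} b^{p+3}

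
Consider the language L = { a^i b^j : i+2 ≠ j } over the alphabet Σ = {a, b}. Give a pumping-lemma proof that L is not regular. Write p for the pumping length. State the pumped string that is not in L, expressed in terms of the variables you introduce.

Assume L is regular; let p be its pumping constant.
Choose w = a^p b^{p+p!+2}. Since p ≠ (p+p!+2)-2 = p+p!, w ∈ L; and |w| ≥ p.
Write w = xyz as guaranteed by the lemma, with |xy| ≤ p and |y| ≥ 1.
The first p characters of w are a's, so xy (and hence y) consists only of a's. Write y = a^k, 1 ≤ k ≤ p.
Since 1 ≤ k ≤ p, k divides p!; set t = 1 + p!/k. Then xy^t z has p + (p!/k)·k = p + p! copies of a. Now the a-count is p+p! and (b-count)-2 = (p+p!+2)-2 = p+p!, so i+2 ≠ j fails. So xy^t z = a^{p+p!} b^{p+p!+2} ∉ L.
This is a contradiction; hence L is not regular.

a^{p+p!} b^{p+p!+2}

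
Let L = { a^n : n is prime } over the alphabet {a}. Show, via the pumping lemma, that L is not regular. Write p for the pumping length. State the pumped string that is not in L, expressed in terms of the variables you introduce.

a^{q(1+k)}

Toward a contradiction, assume L is regular with pumping length p.
Let q be a prime with q ≥ p+2 (infinitely many primes exist), and take w = a^q ∈ L with |w| = q ≥ p.
Write w = xyz as guaranteed by the lemma, with |xy| ≤ p and |y| ≥ 1.
Then y = a^k for some k with 1 ≤ k ≤ p.
Since 1 ≤ k ≤ p, |xz| = q-k. Pump with i = q+1: |xy^{q+1}z| = (q-k)+(q+1)k = q+qk = q(1+k), which is composite (both factors ≥ 2). So xy^{q+1}z = a^{q(1+k)} ∉ L.
This is a contradiction; hence L is not regular.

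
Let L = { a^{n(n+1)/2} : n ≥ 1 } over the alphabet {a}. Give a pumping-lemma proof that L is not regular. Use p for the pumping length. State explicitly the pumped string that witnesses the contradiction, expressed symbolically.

Suppose for contradiction that L is regular, and let p be the pumping length.
Take w = a^{p(p+1)/2} ∈ L with |w| = p(p+1)/2 ≥ p.
The pumping lemma gives a decomposition w = xyz where |xy| ≤ p and |y| > 0.
Then y = a^k for some k with 1 ≤ k ≤ p.
Pump with i = 2: xy^2z = a^{p(p+1)/2+k}. Since 1 ≤ k ≤ p, p(p+1)/2 < p(p+1)/2+k ≤ p(p+1)/2+p < (p+1)(p+2)/2, so p(p+1)/2+k is strictly between consecutive triangular numbers. So xy^2z ∉ L.
Contradiction. Therefore L is not regular.

a^{p(p+1)/2+k}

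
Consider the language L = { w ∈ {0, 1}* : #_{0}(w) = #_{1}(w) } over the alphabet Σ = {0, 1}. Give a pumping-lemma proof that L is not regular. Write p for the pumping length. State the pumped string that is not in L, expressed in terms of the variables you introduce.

Assume L is regular. Let p be the pumping length given by the pumping lemma.
Choose w = 0^p 1^p ∈ L with |w| = 2p ≥ p.
By the pumping lemma, w = xyz with |xy| ≤ p and |y| > 0.
Since the first p symbols of w are all 0's and |xy| ≤ p, y lies entirely in the leading 0-block: y = 0^k for some k with 1 ≤ k ≤ p.
Pump with i = 2: xy^2z = 0^{p+k} 1^p has p+k occurrences of 0 but only p of 1. Since k ≥ 1 the counts differ, so xy^2z ∉ L.
Contradiction. Therefore L is not regular.

0^{p+k} 1^p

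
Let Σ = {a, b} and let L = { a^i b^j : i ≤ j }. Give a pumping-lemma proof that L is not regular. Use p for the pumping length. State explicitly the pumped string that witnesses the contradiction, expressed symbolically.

Toward a contradiction, assume L is regular with pumping length p.
Choose w = a^p b^p ∈ L, with |w| = 2p ≥ p.
Write w = xyz as guaranteed by the lemma, with |xy| ≤ p and y is nonempty.
Because |xy| ≤ p and w begins with p copies of a, we have y = a^k with 1 ≤ k ≤ p.
Consider xy^2z = a^{p+k} b^p. Since k ≥ 1, the a-count p+k exceeds the b-count p, so i ≤ j fails; thus xy^2z ∉ L.
Contradiction. Therefore L is not regular.

a^{p+k} b^p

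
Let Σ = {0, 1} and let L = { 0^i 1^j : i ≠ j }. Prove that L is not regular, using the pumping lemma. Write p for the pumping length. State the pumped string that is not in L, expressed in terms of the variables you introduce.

0^{p+p!} 1^{p+p!}

Suppose for contradiction that L is regular, and let p be the pumping length.
Choose w = 0^p 1^{p+p!}. Since p ≠ p+p!, w ∈ L; and |w| ≥ p.
Write w = xyz as guaranteed by the lemma, with |xy| ≤ p and y is nonempty.
The first p characters of w are 0's, so xy (and hence y) consists only of 0's. Write y = 0^k, 1 ≤ k ≤ p.
Since 1 ≤ k ≤ p, k divides p!; set t = 1 + p!/k. Then xy^t z has p + (p!/k)·k = p + p! copies of 0. Now the 0-count equals the 1-count, so i ≠ j fails. So xy^t z = 0^{p+p!} 1^{p+p!} ∉ L.
This contradicts the pumping lemma, so L is not regular.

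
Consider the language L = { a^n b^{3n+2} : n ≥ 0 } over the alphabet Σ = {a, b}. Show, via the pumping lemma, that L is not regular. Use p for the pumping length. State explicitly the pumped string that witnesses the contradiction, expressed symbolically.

Toward a contradiction, assume L is regular with pumping length p.
Choose w = a^p b^{3p+2}, which is in L with |w| = 4p+2 ≥ p.
By the pumping lemma, w = xyz with |xy| ≤ p and |y| > 0.
Because |xy| ≤ p and w begins with p copies of a, we have y = a^k with 1 ≤ k ≤ p.
Pump with i = 2: xy^2z = a^{p+k} b^{3p+2}. For this to lie in L we would need 3p+2 = 3(p+k)+2, which forces k = 0. But k ≥ 1, so xy^2z ∉ L.
Contradiction. Therefore L is not regular.

a^{p+k} b^{3p+2}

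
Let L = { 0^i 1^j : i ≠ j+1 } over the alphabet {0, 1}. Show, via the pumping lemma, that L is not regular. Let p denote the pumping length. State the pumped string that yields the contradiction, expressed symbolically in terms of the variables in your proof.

Suppose for contradiction that L is regular, and let p be the pumping length.
Choose w = 0^p 1^{p+p!-1}. Since p ≠ (p+p!-1)+1 = p+p!, w ∈ L; and |w| ≥ p.
By the pumping lemma, w = xyz with |xy| ≤ p and y is nonempty.
The first p characters of w are 0's, so xy (and hence y) consists only of 0's. Write y = 0^k, 1 ≤ k ≤ p.
Since 1 ≤ k ≤ p, k divides p!; set t = 1 + p!/k. Then xy^t z has p + (p!/k)·k = p + p! copies of 0. Now the 0-count is p+p! and (1-count)+1 = (p+p!-1)+1 = p+p!, so i ≠ j+1 fails. So xy^t z = 0^{p+p!} 1^{p+p!-1} ∉ L.
Contradiction. Therefore L is not regular.

0^{p+p!} 1^{p+p!-1}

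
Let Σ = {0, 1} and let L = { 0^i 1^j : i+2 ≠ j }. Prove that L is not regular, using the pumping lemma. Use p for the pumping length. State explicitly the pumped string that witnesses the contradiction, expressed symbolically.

Assume L is regular; let p be its pumping constant.
Choose w = 0^p 1^{p+p!+2}. Since p ≠ (p+p!+2)-2 = p+p!, w ∈ L; and |w| ≥ p.
Write w = xyz as guaranteed by the lemma, with |xy| ≤ p and |y| > 0.
Since the first p symbols of w are all 0's and |xy| ≤ p, y lies entirely in the leading 0-block: y = 0^k for some k with 1 ≤ k ≤ p.
Since 1 ≤ k ≤ p, k divides p!; set t = 1 + p!/k. Then xy^t z has p + (p!/k)·k = p + p! copies of 0. Now the 0-count is p+p! and (1-count)-2 = (p+p!+2)-2 = p+p!, so i+2 ≠ j fails. So xy^t z = 0^{p+p!} 1^{p+p!+2} ∉ L.
This contradicts the pumping lemma, so L is not regular.

0^{p+p!} 1^{p+p!+2}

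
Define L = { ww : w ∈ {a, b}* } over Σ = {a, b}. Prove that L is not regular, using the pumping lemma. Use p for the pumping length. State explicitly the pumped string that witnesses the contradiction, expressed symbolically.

a^{p+k} b^p a^p b^p

Suppose for contradiction that L is regular, and let p be the pumping length.
Take w = a^p b^p a^p b^p = uu where u = a^pb^p; then w ∈ L and |w| = 4p ≥ p.
The pumping lemma gives a decomposition w = xyz where |xy| ≤ p and |y| > 0.
Since the first p symbols of w are all a's and |xy| ≤ p, y lies entirely in the leading a-block: y = a^k for some k with 1 ≤ k ≤ p.
Pump with i = 2: xy^2z = a^{p+k} b^p a^p b^p, of length 4p+k. Suppose this equals vv. The string starts with a and ends with b, so v does too; thus the boundary between the two copies of v is a b→a transition. There is exactly one such transition, at position 2p+k, so |v| = 2p+k and |vv| = 4p+2k ≠ 4p+k since k ≥ 1. So xy^2z ∉ L.
This contradicts the pumping lemma, so L is not regular.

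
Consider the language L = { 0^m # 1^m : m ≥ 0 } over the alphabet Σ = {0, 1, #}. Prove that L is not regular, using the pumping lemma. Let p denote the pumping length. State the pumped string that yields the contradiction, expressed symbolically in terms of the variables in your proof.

Toward a contradiction, assume L is regular with pumping length p.
Take w = 0^p # 1^p ∈ L with |w| = 2p+1 ≥ p.
The pumping lemma gives a decomposition w = xyz where |xy| ≤ p and |y| > 0.
Since the first p symbols of w are all 0's and |xy| ≤ p, y lies entirely in the leading 0-block: y = 0^k for some k with 1 ≤ k ≤ p.
Pump with i = 2: xy^2z = 0^{p+k} # 1^p, which would require p+k = p. But k ≥ 1, so xy^2z ∉ L.
This is a contradiction; hence L is not regular.

0^{p+k} # 1^p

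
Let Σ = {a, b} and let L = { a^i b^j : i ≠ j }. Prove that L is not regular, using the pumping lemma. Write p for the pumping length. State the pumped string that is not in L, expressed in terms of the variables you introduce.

Assume L is regular. Let p be the pumping length given by the pumping lemma.
Choose w = a^p b^{p+p!}. Since p ≠ p+p!, w ∈ L; and |w| ≥ p.
Write w = xyz as guaranteed by the lemma, with |xy| ≤ p and |y| > 0.
The first p characters of w are a's, so xy (and hence y) consists only of a's. Write y = a^k, 1 ≤ k ≤ p.
Since 1 ≤ k ≤ p, k divides p!; set t = 1 + p!/k. Then xy^t z has p + (p!/k)·k = p + p! copies of a. Now the a-count equals the b-count, so i ≠ j fails. So xy^t z = a^{p+p!} b^{p+p!} ∉ L.
Contradiction. Therefore L is not regular.

a^{p+p!} b^{p+p!}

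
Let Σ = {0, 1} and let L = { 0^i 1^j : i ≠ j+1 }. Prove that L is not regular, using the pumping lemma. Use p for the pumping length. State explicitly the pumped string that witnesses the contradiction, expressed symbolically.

Suppose for contradiction that L is regular, and let p be the pumping length.
Choose w = 0^p 1^{p+p!-1}. Since p ≠ (p+p!-1)+1 = p+p!, w ∈ L; and |w| ≥ p.
The pumping lemma gives a decomposition w = xyz where |xy| ≤ p and |y| ≥ 1.
Because |xy| ≤ p and w begins with p copies of 0, we have y = 0^k with 1 ≤ k ≤ p.
Since 1 ≤ k ≤ p, k divides p!; set t = 1 + p!/k. Then xy^t z has p + (p!/k)·k = p + p! copies of 0. Now the 0-count is p+p! and (1-count)+1 = (p+p!-1)+1 = p+p!, so i ≠ j+1 fails. So xy^t z = 0^{p+p!} 1^{p+p!-1} ∉ L.
This is a contradiction; hence L is not regular.

0^{p+p!} 1^{p+p!-1}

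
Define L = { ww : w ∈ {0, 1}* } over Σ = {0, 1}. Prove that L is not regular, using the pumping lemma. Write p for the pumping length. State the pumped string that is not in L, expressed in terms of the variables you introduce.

Suppose for contradiction that L is regular, and let p be the pumping length.
Take w = 0^p 1^p 0^p 1^p = uu where u = 0^p1^p; then w ∈ L and |w| = 4p ≥ p.
By the pumping lemma, w = xyz with |xy| ≤ p and |y| ≥ 1.
The first p characters of w are 0's, so xy (and hence y) consists only of 0's. Write y = 0^k, 1 ≤ k ≤ p.
Pump with i = 2: xy^2z = 0^{p+k} 1^p 0^p 1^p, of length 4p+k. Suppose this equals vv. The string starts with 0 and ends with 1, so v does too; thus the boundary between the two copies of v is a 1→0 transition. There is exactly one such transition, at position 2p+k, so |v| = 2p+k and |vv| = 4p+2k ≠ 4p+k since k ≥ 1. So xy^2z ∉ L.
This is a contradiction; hence L is not regular.

0^{p+k} 1^p 0^p 1^p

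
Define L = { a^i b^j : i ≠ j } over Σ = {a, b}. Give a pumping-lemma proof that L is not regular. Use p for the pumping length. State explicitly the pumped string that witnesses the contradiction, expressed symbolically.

Assume L is regular. Let p be the pumping length given by the pumping lemma.
Choose w = a^p b^{p+p!}. Since p ≠ p+p!, w ∈ L; and |w| ≥ p.
Write w = xyz as guaranteed by the lemma, with |xy| ≤ p and |y| > 0.
Since the first p symbols of w are all a's and |xy| ≤ p, y lies entirely in the leading a-block: y = a^k for some k with 1 ≤ k ≤ p.
Since 1 ≤ k ≤ p, k divides p!; set t = 1 + p!/k. Then xy^t z has p + (p!/k)·k = p + p! copies of a. Now the a-count equals the b-count, so i ≠ j fails. So xy^t z = a^{p+p!} b^{p+p!} ∉ L.
This is a contradiction; hence L is not regular.

a^{p+p!} b^{p+p!}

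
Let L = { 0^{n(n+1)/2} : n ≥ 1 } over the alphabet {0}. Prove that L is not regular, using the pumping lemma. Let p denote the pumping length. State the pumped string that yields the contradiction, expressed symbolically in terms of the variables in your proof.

0^{p(p+1)/2+k}

Assume L is regular. Let p be the pumping length given by the pumping lemma.
Take w = 0^{p(p+1)/2} ∈ L with |w| = p(p+1)/2 ≥ p.
Write w = xyz as guaranteed by the lemma, with |xy| ≤ p and |y| > 0.
Then y = 0^k for some k with 1 ≤ k ≤ p.
Pump with i = 2: xy^2z = 0^{p(p+1)/2+k}. Since 1 ≤ k ≤ p, p(p+1)/2 < p(p+1)/2+k ≤ p(p+1)/2+p < (p+1)(p+2)/2, so p(p+1)/2+k is strictly between consecutive triangular numbers. So xy^2z ∉ L.
This is a contradiction; hence L is not regular.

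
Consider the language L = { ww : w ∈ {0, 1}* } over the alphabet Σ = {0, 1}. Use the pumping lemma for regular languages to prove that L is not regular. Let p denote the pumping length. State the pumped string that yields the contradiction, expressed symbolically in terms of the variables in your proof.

Assume L is regular; let p be its pumping constant.
Take w = 0^p 1^p 0^p 1^p = uu where u = 0^p1^p; then w ∈ L and |w| = 4p ≥ p.
By the pumping lemma, w = xyz with |xy| ≤ p and y is nonempty.
The first p characters of w are 0's, so xy (and hence y) consists only of 0's. Write y = 0^k, 1 ≤ k ≤ p.
Pump with i = 2: xy^2z = 0^{p+k} 1^p 0^p 1^p, of length 4p+k. Suppose this equals vv. The string starts with 0 and ends with 1, so v does too; thus the boundary between the two copies of v is a 1→0 transition. There is exactly one such transition, at position 2p+k, so |v| = 2p+k and |vv| = 4p+2k ≠ 4p+k since k ≥ 1. So xy^2z ∉ L.
Contradiction. Therefore L is not regular.

0^{p+k} 1^p 0^p 1^p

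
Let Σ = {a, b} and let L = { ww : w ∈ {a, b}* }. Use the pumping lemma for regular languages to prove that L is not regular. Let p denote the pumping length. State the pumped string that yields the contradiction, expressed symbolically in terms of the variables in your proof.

Assume L is regular; let p be its pumping constant.
Take w = a^p b^p a^p b^p = uu where u = a^pb^p; then w ∈ L and |w| = 4p ≥ p.
Write w = xyz as guaranteed by the lemma, with |xy| ≤ p and |y| ≥ 1.
The first p characters of w are a's, so xy (and hence y) consists only of a's. Write y = a^k, 1 ≤ k ≤ p.
Pump with i = 2: xy^2z = a^{p+k} b^p a^p b^p, of length 4p+k. Suppose this equals vv. The string starts with a and ends with b, so v does too; thus the boundary between the two copies of v is a b→a transition. There is exactly one such transition, at position 2p+k, so |v| = 2p+k and |vv| = 4p+2k ≠ 4p+k since k ≥ 1. So xy^2z ∉ L.
This is a contradiction; hence L is not regular.

a^{p+k} b^p a^p b^p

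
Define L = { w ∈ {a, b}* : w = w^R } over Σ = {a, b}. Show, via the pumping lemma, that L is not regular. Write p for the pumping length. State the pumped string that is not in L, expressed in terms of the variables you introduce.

a^{p+k} b a^p

Toward a contradiction, assume L is regular with pumping length p.
Take w = a^p b a^p, a palindrome of length 2p+1 ≥ p.
By the pumping lemma, w = xyz with |xy| ≤ p and y is nonempty.
Since the first p symbols of w are all a's and |xy| ≤ p, y lies entirely in the leading a-block: y = a^k for some k with 1 ≤ k ≤ p.
Pump with i = 2: xy^2z = a^{p+k} b a^p. Its reverse is a^p b a^{p+k}, which differs from xy^2z since k ≥ 1. So xy^2z is not a palindrome and xy^2z ∉ L.
Contradiction. Therefore L is not regular.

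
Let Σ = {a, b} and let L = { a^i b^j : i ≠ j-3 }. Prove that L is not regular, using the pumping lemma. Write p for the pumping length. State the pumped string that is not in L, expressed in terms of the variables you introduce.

Suppose for contradiction that L is regular, and let p be the pumping length.
Choose w = a^p b^{p+p!+3}. Since p ≠ (p+p!+3)-3 = p+p!, w ∈ L; and |w| ≥ p.
Write w = xyz as guaranteed by the lemma, with |xy| ≤ p and y is nonempty.
Because |xy| ≤ p and w begins with p copies of a, we have y = a^k with 1 ≤ k ≤ p.
Since 1 ≤ k ≤ p, k divides p!; set t = 1 + p!/k. Then xy^t z has p + (p!/k)·k = p + p! copies of a. Now the a-count is p+p! and (b-count)-3 = (p+p!+3)-3 = p+p!, so i ≠ j-3 fails. So xy^t z = a^{p+p!} b^{p+p!+3} ∉ L.
This contradicts the pumping lemma, so L is not regular.

a^{p+p!} b^{p+p!+3}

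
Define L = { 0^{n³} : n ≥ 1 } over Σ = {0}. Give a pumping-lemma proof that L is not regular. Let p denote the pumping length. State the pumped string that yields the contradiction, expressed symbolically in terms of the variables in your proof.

Toward a contradiction, assume L is regular with pumping length p.
Take w = 0^{p³} ∈ L with |w| = p³ ≥ p.
The pumping lemma gives a decomposition w = xyz where |xy| ≤ p and |y| ≥ 1.
Then y = 0^k for some k with 1 ≤ k ≤ p.
Pump with i = 2: xy^2z = 0^{p³+k}. Since 1 ≤ k ≤ p, p³ < p³+k ≤ p³+p < p³+3p²+3p+1 = (p+1)³, so p³+k is not a perfect cube. So xy^2z ∉ L.
This contradicts the pumping lemma, so L is not regular.

0^{p³+k}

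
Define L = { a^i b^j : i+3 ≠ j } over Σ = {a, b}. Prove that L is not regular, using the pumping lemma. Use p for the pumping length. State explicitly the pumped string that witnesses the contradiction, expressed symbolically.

Assume L is regular; let p be its pumping constant.
Choose w = a^p b^{p+p!+3}. Since p ≠ (p+p!+3)-3 = p+p!, w ∈ L; and |w| ≥ p.
Write w = xyz as guaranteed by the lemma, with |xy| ≤ p and |y| ≥ 1.
The first p characters of w are a's, so xy (and hence y) consists only of a's. Write y = a^k, 1 ≤ k ≤ p.
Since 1 ≤ k ≤ p, k divides p!; set t = 1 + p!/k. Then xy^t z has p + (p!/k)·k = p + p! copies of a. Now the a-count is p+p! and (b-count)-3 = (p+p!+3)-3 = p+p!, so i+3 ≠ j fails. So xy^t z = a^{p+p!} b^{p+p!+3} ∉ L.
Contradiction. Therefore L is not regular.

a^{p+p!} b^{p+p!+3}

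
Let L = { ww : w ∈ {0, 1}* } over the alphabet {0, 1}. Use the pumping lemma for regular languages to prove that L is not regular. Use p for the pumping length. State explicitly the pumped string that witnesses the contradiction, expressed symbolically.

0^{p+k} 1^p 0^p 1^p

Toward a contradiction, assume L is regular with pumping length p.
Take w = 0^p 1^p 0^p 1^p = uu where u = 0^p1^p; then w ∈ L and |w| = 4p ≥ p.
By the pumping lemma, w = xyz with |xy| ≤ p and |y| > 0.
Since the first p symbols of w are all 0's and |xy| ≤ p, y lies entirely in the leading 0-block: y = 0^k for some k with 1 ≤ k ≤ p.
Pump with i = 2: xy^2z = 0^{p+k} 1^p 0^p 1^p, of length 4p+k. Suppose this equals vv. The string starts with 0 and ends with 1, so v does too; thus the boundary between the two copies of v is a 1→0 transition. There is exactly one such transition, at position 2p+k, so |v| = 2p+k and |vv| = 4p+2k ≠ 4p+k since k ≥ 1. So xy^2z ∉ L.
This contradicts the pumping lemma, so L is not regular.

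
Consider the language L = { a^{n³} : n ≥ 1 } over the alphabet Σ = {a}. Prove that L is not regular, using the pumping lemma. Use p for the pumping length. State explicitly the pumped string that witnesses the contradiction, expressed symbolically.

a^{p³+k}

Toward a contradiction, assume L is regular with pumping length p.
Take w = a^{p³} ∈ L with |w| = p³ ≥ p.
Write w = xyz as guaranteed by the lemma, with |xy| ≤ p and |y| > 0.
Then y = a^k for some k with 1 ≤ k ≤ p.
Pump with i = 2: xy^2z = a^{p³+k}. Since 1 ≤ k ≤ p, p³ < p³+k ≤ p³+p < p³+3p²+3p+1 = (p+1)³, so p³+k is not a perfect cube. So xy^2z ∉ L.
This is a contradiction; hence L is not regular.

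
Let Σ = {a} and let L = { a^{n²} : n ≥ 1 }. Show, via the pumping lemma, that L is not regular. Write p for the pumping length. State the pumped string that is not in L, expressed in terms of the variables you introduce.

Suppose for contradiction that L is regular, and let p be the pumping length.
Take w = a^{p²} ∈ L with |w| = p² ≥ p.
By the pumping lemma, w = xyz with |xy| ≤ p and |y| ≥ 1.
Then y = a^k for some k with 1 ≤ k ≤ p.
Pump with i = 2: xy^2z = a^{p²+k}. Since 1 ≤ k ≤ p, p² < p²+k ≤ p²+p < (p+1)², so p²+k lies strictly between consecutive squares and is not a perfect square. So xy^2z ∉ L.
This contradicts the pumping lemma, so L is not regular.

a^{p²+k}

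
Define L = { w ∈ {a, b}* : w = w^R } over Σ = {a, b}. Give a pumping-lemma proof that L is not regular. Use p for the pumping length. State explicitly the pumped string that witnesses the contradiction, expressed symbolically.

Suppose for contradiction that L is regular, and let p be the pumping length.
Take w = a^p b a^p, a palindrome of length 2p+1 ≥ p.
The pumping lemma gives a decomposition w = xyz where |xy| ≤ p and y is nonempty.
Because |xy| ≤ p and w begins with p copies of a, we have y = a^k with 1 ≤ k ≤ p.
Pump with i = 2: xy^2z = a^{p+k} b a^p. Its reverse is a^p b a^{p+k}, which differs from xy^2z since k ≥ 1. So xy^2z is not a palindrome and xy^2z ∉ L.
This contradicts the pumping lemma, so L is not regular.

a^{p+k} b a^p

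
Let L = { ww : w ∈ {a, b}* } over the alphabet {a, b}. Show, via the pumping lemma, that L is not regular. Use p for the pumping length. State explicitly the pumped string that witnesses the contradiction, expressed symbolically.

a^{p+k} b^p a^p b^p

Toward a contradiction, assume L is regular with pumping length p.
Take w = a^p b^p a^p b^p = uu where u = a^pb^p; then w ∈ L and |w| = 4p ≥ p.
The pumping lemma gives a decomposition w = xyz where |xy| ≤ p and |y| > 0.
The first p characters of w are a's, so xy (and hence y) consists only of a's. Write y = a^k, 1 ≤ k ≤ p.
Pump with i = 2: xy^2z = a^{p+k} b^p a^p b^p, of length 4p+k. Suppose this equals vv. The string starts with a and ends with b, so v does too; thus the boundary between the two copies of v is a b→a transition. There is exactly one such transition, at position 2p+k, so |v| = 2p+k and |vv| = 4p+2k ≠ 4p+k since k ≥ 1. So xy^2z ∉ L.
This contradicts the pumping lemma, so L is not regular.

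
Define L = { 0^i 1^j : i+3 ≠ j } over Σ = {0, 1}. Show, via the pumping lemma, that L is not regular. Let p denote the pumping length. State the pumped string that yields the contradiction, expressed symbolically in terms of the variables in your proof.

Assume L is regular. Let p be the pumping length given by the pumping lemma.
Choose w = 0^p 1^{p+p!+3}. Since p ≠ (p+p!+3)-3 = p+p!, w ∈ L; and |w| ≥ p.
The pumping lemma gives a decomposition w = xyz where |xy| ≤ p and |y| > 0.
Since the first p symbols of w are all 0's and |xy| ≤ p, y lies entirely in the leading 0-block: y = 0^k for some k with 1 ≤ k ≤ p.
Since 1 ≤ k ≤ p, k divides p!; set t = 1 + p!/k. Then xy^t z has p + (p!/k)·k = p + p! copies of 0. Now the 0-count is p+p! and (1-count)-3 = (p+p!+3)-3 = p+p!, so i+3 ≠ j fails. So xy^t z = 0^{p+p!} 1^{p+p!+3} ∉ L.
This contradicts the pumping lemma, so L is not regular.

0^{p+p!} 1^{p+p!+3}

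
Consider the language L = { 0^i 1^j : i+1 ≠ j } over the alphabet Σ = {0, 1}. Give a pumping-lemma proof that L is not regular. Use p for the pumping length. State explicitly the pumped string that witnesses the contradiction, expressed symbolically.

0^{p+p!} 1^{p+p!+1}

Assume L is regular; let p be its pumping constant.
Choose w = 0^p 1^{p+p!+1}. Since p ≠ (p+p!+1)-1 = p+p!, w ∈ L; and |w| ≥ p.
The pumping lemma gives a decomposition w = xyz where |xy| ≤ p and y is nonempty.
Since the first p symbols of w are all 0's and |xy| ≤ p, y lies entirely in the leading 0-block: y = 0^k for some k with 1 ≤ k ≤ p.
Since 1 ≤ k ≤ p, k divides p!; set t = 1 + p!/k. Then xy^t z has p + (p!/k)·k = p + p! copies of 0. Now the 0-count is p+p! and (1-count)-1 = (p+p!+1)-1 = p+p!, so i+1 ≠ j fails. So xy^t z = 0^{p+p!} 1^{p+p!+1} ∉ L.
Contradiction. Therefore L is not regular.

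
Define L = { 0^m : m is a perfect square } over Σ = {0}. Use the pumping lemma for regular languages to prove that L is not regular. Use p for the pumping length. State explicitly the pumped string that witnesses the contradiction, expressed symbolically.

Toward a contradiction, assume L is regular with pumping length p.
Take w = 0^{p²} ∈ L with |w| = p² ≥ p.
Write w = xyz as guaranteed by the lemma, with |xy| ≤ p and |y| > 0.
Then y = 0^k for some k with 1 ≤ k ≤ p.
Pump with i = 2: xy^2z = 0^{p²+k}. Since 1 ≤ k ≤ p, p² < p²+k ≤ p²+p < (p+1)², so p²+k lies strictly between consecutive squares and is not a perfect square. So xy^2z ∉ L.
This is a contradiction; hence L is not regular.

0^{p²+k}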